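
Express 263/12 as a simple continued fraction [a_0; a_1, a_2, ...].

[21; 1, 11]

Run the Euclidean algorithm on 263 and 12; the successive quotients are the partial quotients a_0, a_1, ... (each step inverts the fractional part left over by the previous one):
  263 = 21*12 + 11, so a_0 = 21.
  12 = 1*11 + 1, so a_1 = 1.
  11 = 11*1 + 0, so a_2 = 11.
The remainder reaches 0 after 3 divisions, so the expansion has 3 partial quotients, read off in order.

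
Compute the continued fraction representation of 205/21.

Run the Euclidean algorithm on 205 and 21; the successive quotients are the partial quotients a_0, a_1, ... (each step inverts the fractional part left over by the previous one):
  205 = 9*21 + 16, so a_0 = 9.
  21 = 1*16 + 5, so a_1 = 1.
  16 = 3*5 + 1, so a_2 = 3.
  5 = 5*1 + 0, so a_3 = 5.
The remainder reaches 0 after 4 divisions, so the expansion has 4 partial quotients, read off in order.

[9; 1, 3, 5]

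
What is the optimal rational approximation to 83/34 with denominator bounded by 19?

Expand x = 83/34 as a continued fraction with the Euclidean algorithm:
  83 = 2*34 + 15, so a_0 = 2.
  34 = 2*15 + 4, so a_1 = 2.
  15 = 3*4 + 3, so a_2 = 3.
  4 = 1*3 + 1, so a_3 = 1.
  3 = 3*1 + 0, so a_4 = 3.
so x = [2; 2, 3, 1, 3].
Convergents (p_i = a_i*p_{i-1} + p_{i-2}, q_i = a_i*q_{i-1} + q_{i-2} with p_{-2}=0, p_{-1}=1, q_{-2}=1, q_{-1}=0), until the denominator exceeds 19:
  i=0: a_0=2, p_0 = 2*1 + 0 = 2, q_0 = 2*0 + 1 = 1.
  i=1: a_1=2, p_1 = 2*2 + 1 = 5, q_1 = 2*1 + 0 = 2.
  i=2: a_2=3, p_2 = 3*5 + 2 = 17, q_2 = 3*2 + 1 = 7.
  i=3: a_3=1, p_3 = 1*17 + 5 = 22, q_3 = 1*7 + 2 = 9.
  i=4: a_4=3, p_4 = 3*22 + 17 = 83, q_4 = 3*9 + 7 = 34.
q_4 = 34 > 19, so the last convergent with denominator <= 19 is p_3/q_3 = 22/9.
The closest fraction with denominator <= 19 is either p_3/q_3 or the intermediate fraction (k*p_3 + p_2)/(k*q_3 + q_2) with the largest k >= 1 whose denominator stays <= 19; these approach x as k grows, and every other convergent or intermediate fraction in range is farther away.
Largest k: floor((19 - q_2)/q_3) = floor((19 - 7)/9) = 1.
That gives (1*22 + 17)/(1*9 + 7) = 39/16.
Compare the errors: |x - 22/9| = |83*9 - 22*34|/(34*9) = 1/306, and |x - 39/16| = |83*16 - 39*34|/(34*16) = 2/544.
Cross-multiplying, 1*544 = 544 < 612 = 2*306, so 1/306 is smaller: the convergent 22/9 is closer to x than 39/16.

22/9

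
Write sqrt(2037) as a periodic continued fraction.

[45; (7, 1, 1, 22, 30, 22, 1, 1, 7, 90)]

Write x_i = (sqrt(2037) + m_i)/d_i with (m_0, d_0) = (0, 1). a_0 = floor(sqrt(2037)) = 45, since 45^2 = 2025 <= 2037 < 2116 = 46^2.
Iterate m_{i+1} = d_i*a_i - m_i, d_{i+1} = (2037 - m_{i+1}^2)/d_i, a_{i+1} = floor((a_0 + m_{i+1})/d_{i+1}):
  m_1 = 1*45 - 0 = 45, d_1 = (2037 - 45^2)/1 = 12/1 = 12, a_1 = floor((45 + 45)/12) = 7.
  m_2 = 12*7 - 45 = 39, d_2 = (2037 - 39^2)/12 = 516/12 = 43, a_2 = floor((45 + 39)/43) = 1.
  m_3 = 43*1 - 39 = 4, d_3 = (2037 - 4^2)/43 = 2021/43 = 47, a_3 = floor((45 + 4)/47) = 1.
  m_4 = 47*1 - 4 = 43, d_4 = (2037 - 43^2)/47 = 188/47 = 4, a_4 = floor((45 + 43)/4) = 22.
  m_5 = 4*22 - 43 = 45, d_5 = (2037 - 45^2)/4 = 12/4 = 3, a_5 = floor((45 + 45)/3) = 30.
  m_6 = 3*30 - 45 = 45, d_6 = (2037 - 45^2)/3 = 12/3 = 4, a_6 = floor((45 + 45)/4) = 22.
  m_7 = 4*22 - 45 = 43, d_7 = (2037 - 43^2)/4 = 188/4 = 47, a_7 = floor((45 + 43)/47) = 1.
  m_8 = 47*1 - 43 = 4, d_8 = (2037 - 4^2)/47 = 2021/47 = 43, a_8 = floor((45 + 4)/43) = 1.
  m_9 = 43*1 - 4 = 39, d_9 = (2037 - 39^2)/43 = 516/43 = 12, a_9 = floor((45 + 39)/12) = 7.
  m_10 = 12*7 - 39 = 45, d_10 = (2037 - 45^2)/12 = 12/12 = 1, a_10 = floor((45 + 45)/1) = 90.
  m_11 = 1*90 - 45 = 45, d_11 = (2037 - 45^2)/1 = 12/1 = 12: (m_11, d_11) = (m_1, d_1) = (45, 12), so from here the quotients repeat a_1, ..., a_10; the period length is 10.
Hence the expansion of sqrt(2037) is a_0 = 45 followed by the repeating block 7, 1, 1, 22, 30, 22, 1, 1, 7, 90 (period 10).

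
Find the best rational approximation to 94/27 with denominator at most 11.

7/2

Expand x = 94/27 as a continued fraction with the Euclidean algorithm:
  94 = 3*27 + 13, so a_0 = 3.
  27 = 2*13 + 1, so a_1 = 2.
  13 = 13*1 + 0, so a_2 = 13.
so x = [3; 2, 13].
Convergents (p_i = a_i*p_{i-1} + p_{i-2}, q_i = a_i*q_{i-1} + q_{i-2} with p_{-2}=0, p_{-1}=1, q_{-2}=1, q_{-1}=0), until the denominator exceeds 11:
  i=0: a_0=3, p_0 = 3*1 + 0 = 3, q_0 = 3*0 + 1 = 1.
  i=1: a_1=2, p_1 = 2*3 + 1 = 7, q_1 = 2*1 + 0 = 2.
  i=2: a_2=13, p_2 = 13*7 + 3 = 94, q_2 = 13*2 + 1 = 27.
q_2 = 27 > 11, so the last convergent with denominator <= 11 is p_1/q_1 = 7/2.
The closest fraction with denominator <= 11 is either p_1/q_1 or the intermediate fraction (k*p_1 + p_0)/(k*q_1 + q_0) with the largest k >= 1 whose denominator stays <= 11; these approach x as k grows, and every other convergent or intermediate fraction in range is farther away.
Largest k: floor((11 - q_0)/q_1) = floor((11 - 1)/2) = 5.
That gives (5*7 + 3)/(5*2 + 1) = 38/11.
Compare the errors: |x - 7/2| = |94*2 - 7*27|/(27*2) = 1/54, and |x - 38/11| = |94*11 - 38*27|/(27*11) = 8/297.
Cross-multiplying, 1*297 = 297 < 432 = 8*54, so 1/54 is smaller: the convergent 7/2 is closer to x than 38/11.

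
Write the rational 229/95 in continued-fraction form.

[2; 2, 2, 3, 2, 2]

Run the Euclidean algorithm on 229 and 95; the successive quotients are the partial quotients a_0, a_1, ... (each step inverts the fractional part left over by the previous one):
  229 = 2*95 + 39, so a_0 = 2.
  95 = 2*39 + 17, so a_1 = 2.
  39 = 2*17 + 5, so a_2 = 2.
  17 = 3*5 + 2, so a_3 = 3.
  5 = 2*2 + 1, so a_4 = 2.
  2 = 2*1 + 0, so a_5 = 2.
The remainder reaches 0 after 6 divisions, so the expansion has 6 partial quotients, read off in order.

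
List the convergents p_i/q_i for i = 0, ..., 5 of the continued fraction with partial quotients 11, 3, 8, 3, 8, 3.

Using the convergent recurrence p_i = a_i*p_{i-1} + p_{i-2}, q_i = a_i*q_{i-1} + q_{i-2} with p_{-2}=0, p_{-1}=1, q_{-2}=1, q_{-1}=0:
  i=0: a_0=11, p_0 = 11*1 + 0 = 11, q_0 = 11*0 + 1 = 1.
  i=1: a_1=3, p_1 = 3*11 + 1 = 34, q_1 = 3*1 + 0 = 3.
  i=2: a_2=8, p_2 = 8*34 + 11 = 283, q_2 = 8*3 + 1 = 25.
  i=3: a_3=3, p_3 = 3*283 + 34 = 883, q_3 = 3*25 + 3 = 78.
  i=4: a_4=8, p_4 = 8*883 + 283 = 7347, q_4 = 8*78 + 25 = 649.
  i=5: a_5=3, p_5 = 3*7347 + 883 = 22924, q_5 = 3*649 + 78 = 2025.

11/1, 34/3, 283/25, 883/78, 7347/649, 22924/2025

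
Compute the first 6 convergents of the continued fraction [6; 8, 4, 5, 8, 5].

Using the convergent recurrence p_i = a_i*p_{i-1} + p_{i-2}, q_i = a_i*q_{i-1} + q_{i-2} with p_{-2}=0, p_{-1}=1, q_{-2}=1, q_{-1}=0:
  i=0: a_0=6, p_0 = 6*1 + 0 = 6, q_0 = 6*0 + 1 = 1.
  i=1: a_1=8, p_1 = 8*6 + 1 = 49, q_1 = 8*1 + 0 = 8.
  i=2: a_2=4, p_2 = 4*49 + 6 = 202, q_2 = 4*8 + 1 = 33.
  i=3: a_3=5, p_3 = 5*202 + 49 = 1059, q_3 = 5*33 + 8 = 173.
  i=4: a_4=8, p_4 = 8*1059 + 202 = 8674, q_4 = 8*173 + 33 = 1417.
  i=5: a_5=5, p_5 = 5*8674 + 1059 = 44429, q_5 = 5*1417 + 173 = 7258.

6/1, 49/8, 202/33, 1059/173, 8674/1417, 44429/7258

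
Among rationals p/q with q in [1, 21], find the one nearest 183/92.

Expand x = 183/92 as a continued fraction with the Euclidean algorithm:
  183 = 1*92 + 91, so a_0 = 1.
  92 = 1*91 + 1, so a_1 = 1.
  91 = 91*1 + 0, so a_2 = 91.
so x = [1; 1, 91].
Convergents (p_i = a_i*p_{i-1} + p_{i-2}, q_i = a_i*q_{i-1} + q_{i-2} with p_{-2}=0, p_{-1}=1, q_{-2}=1, q_{-1}=0), until the denominator exceeds 21:
  i=0: a_0=1, p_0 = 1*1 + 0 = 1, q_0 = 1*0 + 1 = 1.
  i=1: a_1=1, p_1 = 1*1 + 1 = 2, q_1 = 1*1 + 0 = 1.
  i=2: a_2=91, p_2 = 91*2 + 1 = 183, q_2 = 91*1 + 1 = 92.
q_2 = 92 > 21, so the last convergent with denominator <= 21 is p_1/q_1 = 2/1.
The closest fraction with denominator <= 21 is either p_1/q_1 or the intermediate fraction (k*p_1 + p_0)/(k*q_1 + q_0) with the largest k >= 1 whose denominator stays <= 21; these approach x as k grows, and every other convergent or intermediate fraction in range is farther away.
Largest k: floor((21 - q_0)/q_1) = floor((21 - 1)/1) = 20.
That gives (20*2 + 1)/(20*1 + 1) = 41/21.
Compare the errors: |x - 2/1| = |183*1 - 2*92|/(92*1) = 1/92, and |x - 41/21| = |183*21 - 41*92|/(92*21) = 71/1932.
Cross-multiplying, 1*1932 = 1932 < 6532 = 71*92, so 1/92 is smaller: the convergent 2/1 is closer to x than 41/21.

2/1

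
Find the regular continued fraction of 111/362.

Run the Euclidean algorithm on 111 and 362; the successive quotients are the partial quotients a_0, a_1, ... (each step inverts the fractional part left over by the previous one):
  111 = 0*362 + 111, so a_0 = 0.
  362 = 3*111 + 29, so a_1 = 3.
  111 = 3*29 + 24, so a_2 = 3.
  29 = 1*24 + 5, so a_3 = 1.
  24 = 4*5 + 4, so a_4 = 4.
  5 = 1*4 + 1, so a_5 = 1.
  4 = 4*1 + 0, so a_6 = 4.
The remainder reaches 0 after 7 divisions, so the expansion has 7 partial quotients, read off in order.

[0; 3, 3, 1, 4, 1, 4]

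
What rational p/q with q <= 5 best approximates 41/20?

Expand x = 41/20 as a continued fraction with the Euclidean algorithm:
  41 = 2*20 + 1, so a_0 = 2.
  20 = 20*1 + 0, so a_1 = 20.
so x = [2; 20].
Convergents (p_i = a_i*p_{i-1} + p_{i-2}, q_i = a_i*q_{i-1} + q_{i-2} with p_{-2}=0, p_{-1}=1, q_{-2}=1, q_{-1}=0), until the denominator exceeds 5:
  i=0: a_0=2, p_0 = 2*1 + 0 = 2, q_0 = 2*0 + 1 = 1.
  i=1: a_1=20, p_1 = 20*2 + 1 = 41, q_1 = 20*1 + 0 = 20.
q_1 = 20 > 5, so the last convergent with denominator <= 5 is p_0/q_0 = 2/1.
The closest fraction with denominator <= 5 is either p_0/q_0 or the intermediate fraction (k*p_0 + p_{-1})/(k*q_0 + q_{-1}) with the largest k >= 1 whose denominator stays <= 5; these approach x as k grows, and every other convergent or intermediate fraction in range is farther away.
Largest k: floor((5 - q_{-1})/q_0) = floor((5 - 0)/1) = 5 (using the seeds p_{-1} = 1, q_{-1} = 0).
That gives (5*2 + 1)/(5*1 + 0) = 11/5.
Compare the errors: |x - 2/1| = |41*1 - 2*20|/(20*1) = 1/20, and |x - 11/5| = |41*5 - 11*20|/(20*5) = 15/100.
Cross-multiplying, 1*100 = 100 < 300 = 15*20, so 1/20 is smaller: the convergent 2/1 is closer to x than 11/5.

2/1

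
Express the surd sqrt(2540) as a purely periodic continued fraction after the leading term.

[50; (2, 1, 1, 24, 1, 1, 2, 100)]

Write x_i = (sqrt(2540) + m_i)/d_i with (m_0, d_0) = (0, 1). a_0 = floor(sqrt(2540)) = 50, since 50^2 = 2500 <= 2540 < 2601 = 51^2.
Iterate m_{i+1} = d_i*a_i - m_i, d_{i+1} = (2540 - m_{i+1}^2)/d_i, a_{i+1} = floor((a_0 + m_{i+1})/d_{i+1}):
  m_1 = 1*50 - 0 = 50, d_1 = (2540 - 50^2)/1 = 40/1 = 40, a_1 = floor((50 + 50)/40) = 2.
  m_2 = 40*2 - 50 = 30, d_2 = (2540 - 30^2)/40 = 1640/40 = 41, a_2 = floor((50 + 30)/41) = 1.
  m_3 = 41*1 - 30 = 11, d_3 = (2540 - 11^2)/41 = 2419/41 = 59, a_3 = floor((50 + 11)/59) = 1.
  m_4 = 59*1 - 11 = 48, d_4 = (2540 - 48^2)/59 = 236/59 = 4, a_4 = floor((50 + 48)/4) = 24.
  m_5 = 4*24 - 48 = 48, d_5 = (2540 - 48^2)/4 = 236/4 = 59, a_5 = floor((50 + 48)/59) = 1.
  m_6 = 59*1 - 48 = 11, d_6 = (2540 - 11^2)/59 = 2419/59 = 41, a_6 = floor((50 + 11)/41) = 1.
  m_7 = 41*1 - 11 = 30, d_7 = (2540 - 30^2)/41 = 1640/41 = 40, a_7 = floor((50 + 30)/40) = 2.
  m_8 = 40*2 - 30 = 50, d_8 = (2540 - 50^2)/40 = 40/40 = 1, a_8 = floor((50 + 50)/1) = 100.
  m_9 = 1*100 - 50 = 50, d_9 = (2540 - 50^2)/1 = 40/1 = 40: (m_9, d_9) = (m_1, d_1) = (50, 40), so from here the quotients repeat a_1, ..., a_8; the period length is 8.
Hence the expansion of sqrt(2540) is a_0 = 50 followed by the repeating block 2, 1, 1, 24, 1, 1, 2, 100 (period 8).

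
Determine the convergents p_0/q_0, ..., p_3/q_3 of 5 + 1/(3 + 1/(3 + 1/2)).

Using the convergent recurrence p_i = a_i*p_{i-1} + p_{i-2}, q_i = a_i*q_{i-1} + q_{i-2} with p_{-2}=0, p_{-1}=1, q_{-2}=1, q_{-1}=0:
  i=0: a_0=5, p_0 = 5*1 + 0 = 5, q_0 = 5*0 + 1 = 1.
  i=1: a_1=3, p_1 = 3*5 + 1 = 16, q_1 = 3*1 + 0 = 3.
  i=2: a_2=3, p_2 = 3*16 + 5 = 53, q_2 = 3*3 + 1 = 10.
  i=3: a_3=2, p_3 = 2*53 + 16 = 122, q_3 = 2*10 + 3 = 23.

5/1, 16/3, 53/10, 122/23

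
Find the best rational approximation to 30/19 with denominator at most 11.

11/7

Expand x = 30/19 as a continued fraction with the Euclidean algorithm:
  30 = 1*19 + 11, so a_0 = 1.
  19 = 1*11 + 8, so a_1 = 1.
  11 = 1*8 + 3, so a_2 = 1.
  8 = 2*3 + 2, so a_3 = 2.
  3 = 1*2 + 1, so a_4 = 1.
  2 = 2*1 + 0, so a_5 = 2.
so x = [1; 1, 1, 2, 1, 2].
Convergents (p_i = a_i*p_{i-1} + p_{i-2}, q_i = a_i*q_{i-1} + q_{i-2} with p_{-2}=0, p_{-1}=1, q_{-2}=1, q_{-1}=0), until the denominator exceeds 11:
  i=0: a_0=1, p_0 = 1*1 + 0 = 1, q_0 = 1*0 + 1 = 1.
  i=1: a_1=1, p_1 = 1*1 + 1 = 2, q_1 = 1*1 + 0 = 1.
  i=2: a_2=1, p_2 = 1*2 + 1 = 3, q_2 = 1*1 + 1 = 2.
  i=3: a_3=2, p_3 = 2*3 + 2 = 8, q_3 = 2*2 + 1 = 5.
  i=4: a_4=1, p_4 = 1*8 + 3 = 11, q_4 = 1*5 + 2 = 7.
  i=5: a_5=2, p_5 = 2*11 + 8 = 30, q_5 = 2*7 + 5 = 19.
q_5 = 19 > 11, so the last convergent with denominator <= 11 is p_4/q_4 = 11/7.
The closest fraction with denominator <= 11 is either p_4/q_4 or the intermediate fraction (k*p_4 + p_3)/(k*q_4 + q_3) with the largest k >= 1 whose denominator stays <= 11; these approach x as k grows, and every other convergent or intermediate fraction in range is farther away.
Largest k: floor((11 - q_3)/q_4) = floor((11 - 5)/7) = 0.
Since k = 0, no intermediate fraction beyond p_4/q_4 has denominator <= 11, so the convergent 11/7 is the closest (its error is |30*7 - 11*19|/(19*7) = 1/133).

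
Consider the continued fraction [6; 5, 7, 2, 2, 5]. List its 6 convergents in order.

Using the convergent recurrence p_i = a_i*p_{i-1} + p_{i-2}, q_i = a_i*q_{i-1} + q_{i-2} with p_{-2}=0, p_{-1}=1, q_{-2}=1, q_{-1}=0:
  i=0: a_0=6, p_0 = 6*1 + 0 = 6, q_0 = 6*0 + 1 = 1.
  i=1: a_1=5, p_1 = 5*6 + 1 = 31, q_1 = 5*1 + 0 = 5.
  i=2: a_2=7, p_2 = 7*31 + 6 = 223, q_2 = 7*5 + 1 = 36.
  i=3: a_3=2, p_3 = 2*223 + 31 = 477, q_3 = 2*36 + 5 = 77.
  i=4: a_4=2, p_4 = 2*477 + 223 = 1177, q_4 = 2*77 + 36 = 190.
  i=5: a_5=5, p_5 = 5*1177 + 477 = 6362, q_5 = 5*190 + 77 = 1027.

6/1, 31/5, 223/36, 477/77, 1177/190, 6362/1027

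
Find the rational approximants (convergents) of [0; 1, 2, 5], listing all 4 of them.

Using the convergent recurrence p_i = a_i*p_{i-1} + p_{i-2}, q_i = a_i*q_{i-1} + q_{i-2} with p_{-2}=0, p_{-1}=1, q_{-2}=1, q_{-1}=0:
  i=0: a_0=0, p_0 = 0*1 + 0 = 0, q_0 = 0*0 + 1 = 1.
  i=1: a_1=1, p_1 = 1*0 + 1 = 1, q_1 = 1*1 + 0 = 1.
  i=2: a_2=2, p_2 = 2*1 + 0 = 2, q_2 = 2*1 + 1 = 3.
  i=3: a_3=5, p_3 = 5*2 + 1 = 11, q_3 = 5*3 + 1 = 16.

0/1, 1/1, 2/3, 11/16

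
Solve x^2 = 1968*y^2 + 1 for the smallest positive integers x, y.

(x, y) = (29767, 671)

First expand sqrt(1968) as a continued fraction. With x_i = (sqrt(1968) + m_i)/d_i and (m_0, d_0) = (0, 1): a_0 = floor(sqrt(1968)) = 44, since 44^2 = 1936 <= 1968 < 2025 = 45^2.
Iterate m_{i+1} = d_i*a_i - m_i, d_{i+1} = (1968 - m_{i+1}^2)/d_i, a_{i+1} = floor((a_0 + m_{i+1})/d_{i+1}):
  m_1 = 1*44 - 0 = 44, d_1 = (1968 - 44^2)/1 = 32/1 = 32, a_1 = floor((44 + 44)/32) = 2.
  m_2 = 32*2 - 44 = 20, d_2 = (1968 - 20^2)/32 = 1568/32 = 49, a_2 = floor((44 + 20)/49) = 1.
  m_3 = 49*1 - 20 = 29, d_3 = (1968 - 29^2)/49 = 1127/49 = 23, a_3 = floor((44 + 29)/23) = 3.
  m_4 = 23*3 - 29 = 40, d_4 = (1968 - 40^2)/23 = 368/23 = 16, a_4 = floor((44 + 40)/16) = 5.
  m_5 = 16*5 - 40 = 40, d_5 = (1968 - 40^2)/16 = 368/16 = 23, a_5 = floor((44 + 40)/23) = 3.
  m_6 = 23*3 - 40 = 29, d_6 = (1968 - 29^2)/23 = 1127/23 = 49, a_6 = floor((44 + 29)/49) = 1.
  m_7 = 49*1 - 29 = 20, d_7 = (1968 - 20^2)/49 = 1568/49 = 32, a_7 = floor((44 + 20)/32) = 2.
  m_8 = 32*2 - 20 = 44, d_8 = (1968 - 44^2)/32 = 32/32 = 1, a_8 = floor((44 + 44)/1) = 88.
  m_9 = 1*88 - 44 = 44, d_9 = (1968 - 44^2)/1 = 32/1 = 32: (m_9, d_9) = (m_1, d_1) = (44, 32), so from here the quotients repeat a_1, ..., a_8; the period length is 8.
So sqrt(1968) = [44; (2, 1, 3, 5, 3, 1, 2, 88)] with period length k = 8.
k is even, so the fundamental solution of x^2 - 1968y^2 = 1 is (p_{k-1}, q_{k-1}) = (p_7, q_7); compute convergents through index 7.
Convergents (p_i = a_i*p_{i-1} + p_{i-2}, q_i = a_i*q_{i-1} + q_{i-2} with p_{-2}=0, p_{-1}=1, q_{-2}=1, q_{-1}=0):
  i=0: a_0=44, p_0 = 44*1 + 0 = 44, q_0 = 44*0 + 1 = 1.
  i=1: a_1=2, p_1 = 2*44 + 1 = 89, q_1 = 2*1 + 0 = 2.
  i=2: a_2=1, p_2 = 1*89 + 44 = 133, q_2 = 1*2 + 1 = 3.
  i=3: a_3=3, p_3 = 3*133 + 89 = 488, q_3 = 3*3 + 2 = 11.
  i=4: a_4=5, p_4 = 5*488 + 133 = 2573, q_4 = 5*11 + 3 = 58.
  i=5: a_5=3, p_5 = 3*2573 + 488 = 8207, q_5 = 3*58 + 11 = 185.
  i=6: a_6=1, p_6 = 1*8207 + 2573 = 10780, q_6 = 1*185 + 58 = 243.
  i=7: a_7=2, p_7 = 2*10780 + 8207 = 29767, q_7 = 2*243 + 185 = 671.
Check: 29767^2 - 1968*671^2 = 886074289 - 886074288 = 1, so (x, y) = (29767, 671) solves the equation, and by the theorem it is the least positive solution.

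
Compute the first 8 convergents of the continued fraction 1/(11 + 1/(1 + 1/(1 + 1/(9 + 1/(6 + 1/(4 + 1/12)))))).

0/1, 1/11, 1/12, 2/23, 19/219, 116/1337, 483/5567, 5912/68141

Using the convergent recurrence p_i = a_i*p_{i-1} + p_{i-2}, q_i = a_i*q_{i-1} + q_{i-2} with p_{-2}=0, p_{-1}=1, q_{-2}=1, q_{-1}=0:
  i=0: a_0=0, p_0 = 0*1 + 0 = 0, q_0 = 0*0 + 1 = 1.
  i=1: a_1=11, p_1 = 11*0 + 1 = 1, q_1 = 11*1 + 0 = 11.
  i=2: a_2=1, p_2 = 1*1 + 0 = 1, q_2 = 1*11 + 1 = 12.
  i=3: a_3=1, p_3 = 1*1 + 1 = 2, q_3 = 1*12 + 11 = 23.
  i=4: a_4=9, p_4 = 9*2 + 1 = 19, q_4 = 9*23 + 12 = 219.
  i=5: a_5=6, p_5 = 6*19 + 2 = 116, q_5 = 6*219 + 23 = 1337.
  i=6: a_6=4, p_6 = 4*116 + 19 = 483, q_6 = 4*1337 + 219 = 5567.
  i=7: a_7=12, p_7 = 12*483 + 116 = 5912, q_7 = 12*5567 + 1337 = 68141.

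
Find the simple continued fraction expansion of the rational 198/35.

[5; 1, 1, 1, 11]

Run the Euclidean algorithm on 198 and 35; the successive quotients are the partial quotients a_0, a_1, ... (each step inverts the fractional part left over by the previous one):
  198 = 5*35 + 23, so a_0 = 5.
  35 = 1*23 + 12, so a_1 = 1.
  23 = 1*12 + 11, so a_2 = 1.
  12 = 1*11 + 1, so a_3 = 1.
  11 = 11*1 + 0, so a_4 = 11.
The remainder reaches 0 after 5 divisions, so the expansion has 5 partial quotients, read off in order.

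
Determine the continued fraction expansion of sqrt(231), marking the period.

Write x_i = (sqrt(231) + m_i)/d_i with (m_0, d_0) = (0, 1). a_0 = floor(sqrt(231)) = 15, since 15^2 = 225 <= 231 < 256 = 16^2.
Iterate m_{i+1} = d_i*a_i - m_i, d_{i+1} = (231 - m_{i+1}^2)/d_i, a_{i+1} = floor((a_0 + m_{i+1})/d_{i+1}):
  m_1 = 1*15 - 0 = 15, d_1 = (231 - 15^2)/1 = 6/1 = 6, a_1 = floor((15 + 15)/6) = 5.
  m_2 = 6*5 - 15 = 15, d_2 = (231 - 15^2)/6 = 6/6 = 1, a_2 = floor((15 + 15)/1) = 30.
  m_3 = 1*30 - 15 = 15, d_3 = (231 - 15^2)/1 = 6/1 = 6: (m_3, d_3) = (m_1, d_1) = (15, 6), so from here the quotients repeat a_1, a_2; the period length is 2.
Hence the expansion of sqrt(231) is a_0 = 15 followed by the repeating block 5, 30 (period 2).

[15; (5, 30)]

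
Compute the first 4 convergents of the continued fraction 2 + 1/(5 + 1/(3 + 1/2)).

Using the convergent recurrence p_i = a_i*p_{i-1} + p_{i-2}, q_i = a_i*q_{i-1} + q_{i-2} with p_{-2}=0, p_{-1}=1, q_{-2}=1, q_{-1}=0:
  i=0: a_0=2, p_0 = 2*1 + 0 = 2, q_0 = 2*0 + 1 = 1.
  i=1: a_1=5, p_1 = 5*2 + 1 = 11, q_1 = 5*1 + 0 = 5.
  i=2: a_2=3, p_2 = 3*11 + 2 = 35, q_2 = 3*5 + 1 = 16.
  i=3: a_3=2, p_3 = 2*35 + 11 = 81, q_3 = 2*16 + 5 = 37.

2/1, 11/5, 35/16, 81/37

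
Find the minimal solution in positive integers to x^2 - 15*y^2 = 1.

(x, y) = (4, 1)

First expand sqrt(15) as a continued fraction. With x_i = (sqrt(15) + m_i)/d_i and (m_0, d_0) = (0, 1): a_0 = floor(sqrt(15)) = 3, since 3^2 = 9 <= 15 < 16 = 4^2.
Iterate m_{i+1} = d_i*a_i - m_i, d_{i+1} = (15 - m_{i+1}^2)/d_i, a_{i+1} = floor((a_0 + m_{i+1})/d_{i+1}):
  m_1 = 1*3 - 0 = 3, d_1 = (15 - 3^2)/1 = 6/1 = 6, a_1 = floor((3 + 3)/6) = 1.
  m_2 = 6*1 - 3 = 3, d_2 = (15 - 3^2)/6 = 6/6 = 1, a_2 = floor((3 + 3)/1) = 6.
  m_3 = 1*6 - 3 = 3, d_3 = (15 - 3^2)/1 = 6/1 = 6: (m_3, d_3) = (m_1, d_1) = (3, 6), so from here the quotients repeat a_1, a_2; the period length is 2.
So sqrt(15) = [3; (1, 6)] with period length k = 2.
k is even, so the fundamental solution of x^2 - 15y^2 = 1 is (p_{k-1}, q_{k-1}) = (p_1, q_1); compute convergents through index 1.
Convergents (p_i = a_i*p_{i-1} + p_{i-2}, q_i = a_i*q_{i-1} + q_{i-2} with p_{-2}=0, p_{-1}=1, q_{-2}=1, q_{-1}=0):
  i=0: a_0=3, p_0 = 3*1 + 0 = 3, q_0 = 3*0 + 1 = 1.
  i=1: a_1=1, p_1 = 1*3 + 1 = 4, q_1 = 1*1 + 0 = 1.
Check: 4^2 - 15*1^2 = 16 - 15 = 1, so (x, y) = (4, 1) solves the equation, and by the theorem it is the least positive solution.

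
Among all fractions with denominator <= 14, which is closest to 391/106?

Expand x = 391/106 as a continued fraction with the Euclidean algorithm:
  391 = 3*106 + 73, so a_0 = 3.
  106 = 1*73 + 33, so a_1 = 1.
  73 = 2*33 + 7, so a_2 = 2.
  33 = 4*7 + 5, so a_3 = 4.
  7 = 1*5 + 2, so a_4 = 1.
  5 = 2*2 + 1, so a_5 = 2.
  2 = 2*1 + 0, so a_6 = 2.
so x = [3; 1, 2, 4, 1, 2, 2].
Convergents (p_i = a_i*p_{i-1} + p_{i-2}, q_i = a_i*q_{i-1} + q_{i-2} with p_{-2}=0, p_{-1}=1, q_{-2}=1, q_{-1}=0), until the denominator exceeds 14:
  i=0: a_0=3, p_0 = 3*1 + 0 = 3, q_0 = 3*0 + 1 = 1.
  i=1: a_1=1, p_1 = 1*3 + 1 = 4, q_1 = 1*1 + 0 = 1.
  i=2: a_2=2, p_2 = 2*4 + 3 = 11, q_2 = 2*1 + 1 = 3.
  i=3: a_3=4, p_3 = 4*11 + 4 = 48, q_3 = 4*3 + 1 = 13.
  i=4: a_4=1, p_4 = 1*48 + 11 = 59, q_4 = 1*13 + 3 = 16.
q_4 = 16 > 14, so the last convergent with denominator <= 14 is p_3/q_3 = 48/13.
The closest fraction with denominator <= 14 is either p_3/q_3 or the intermediate fraction (k*p_3 + p_2)/(k*q_3 + q_2) with the largest k >= 1 whose denominator stays <= 14; these approach x as k grows, and every other convergent or intermediate fraction in range is farther away.
Largest k: floor((14 - q_2)/q_3) = floor((14 - 3)/13) = 0.
Since k = 0, no intermediate fraction beyond p_3/q_3 has denominator <= 14, so the convergent 48/13 is the closest (its error is |391*13 - 48*106|/(106*13) = 5/1378).

48/13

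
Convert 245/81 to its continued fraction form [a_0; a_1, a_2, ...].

[3; 40, 2]

Run the Euclidean algorithm on 245 and 81; the successive quotients are the partial quotients a_0, a_1, ... (each step inverts the fractional part left over by the previous one):
  245 = 3*81 + 2, so a_0 = 3.
  81 = 40*2 + 1, so a_1 = 40.
  2 = 2*1 + 0, so a_2 = 2.
The remainder reaches 0 after 3 divisions, so the expansion has 3 partial quotients, read off in order.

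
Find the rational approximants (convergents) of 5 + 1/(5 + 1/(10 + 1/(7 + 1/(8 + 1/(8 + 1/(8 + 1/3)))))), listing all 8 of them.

5/1, 26/5, 265/51, 1881/362, 15313/2947, 124385/23938, 1010393/194451, 3155564/607291

Using the convergent recurrence p_i = a_i*p_{i-1} + p_{i-2}, q_i = a_i*q_{i-1} + q_{i-2} with p_{-2}=0, p_{-1}=1, q_{-2}=1, q_{-1}=0:
  i=0: a_0=5, p_0 = 5*1 + 0 = 5, q_0 = 5*0 + 1 = 1.
  i=1: a_1=5, p_1 = 5*5 + 1 = 26, q_1 = 5*1 + 0 = 5.
  i=2: a_2=10, p_2 = 10*26 + 5 = 265, q_2 = 10*5 + 1 = 51.
  i=3: a_3=7, p_3 = 7*265 + 26 = 1881, q_3 = 7*51 + 5 = 362.
  i=4: a_4=8, p_4 = 8*1881 + 265 = 15313, q_4 = 8*362 + 51 = 2947.
  i=5: a_5=8, p_5 = 8*15313 + 1881 = 124385, q_5 = 8*2947 + 362 = 23938.
  i=6: a_6=8, p_6 = 8*124385 + 15313 = 1010393, q_6 = 8*23938 + 2947 = 194451.
  i=7: a_7=3, p_7 = 3*1010393 + 124385 = 3155564, q_7 = 3*194451 + 23938 = 607291.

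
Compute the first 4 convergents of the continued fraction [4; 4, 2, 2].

4/1, 17/4, 38/9, 93/22

Using the convergent recurrence p_i = a_i*p_{i-1} + p_{i-2}, q_i = a_i*q_{i-1} + q_{i-2} with p_{-2}=0, p_{-1}=1, q_{-2}=1, q_{-1}=0:
  i=0: a_0=4, p_0 = 4*1 + 0 = 4, q_0 = 4*0 + 1 = 1.
  i=1: a_1=4, p_1 = 4*4 + 1 = 17, q_1 = 4*1 + 0 = 4.
  i=2: a_2=2, p_2 = 2*17 + 4 = 38, q_2 = 2*4 + 1 = 9.
  i=3: a_3=2, p_3 = 2*38 + 17 = 93, q_3 = 2*9 + 4 = 22.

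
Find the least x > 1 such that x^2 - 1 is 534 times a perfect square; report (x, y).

(x, y) = (3678725, 159194)

First expand sqrt(534) as a continued fraction. With x_i = (sqrt(534) + m_i)/d_i and (m_0, d_0) = (0, 1): a_0 = floor(sqrt(534)) = 23, since 23^2 = 529 <= 534 < 576 = 24^2.
Iterate m_{i+1} = d_i*a_i - m_i, d_{i+1} = (534 - m_{i+1}^2)/d_i, a_{i+1} = floor((a_0 + m_{i+1})/d_{i+1}):
  m_1 = 1*23 - 0 = 23, d_1 = (534 - 23^2)/1 = 5/1 = 5, a_1 = floor((23 + 23)/5) = 9.
  m_2 = 5*9 - 23 = 22, d_2 = (534 - 22^2)/5 = 50/5 = 10, a_2 = floor((23 + 22)/10) = 4.
  m_3 = 10*4 - 22 = 18, d_3 = (534 - 18^2)/10 = 210/10 = 21, a_3 = floor((23 + 18)/21) = 1.
  m_4 = 21*1 - 18 = 3, d_4 = (534 - 3^2)/21 = 525/21 = 25, a_4 = floor((23 + 3)/25) = 1.
  m_5 = 25*1 - 3 = 22, d_5 = (534 - 22^2)/25 = 50/25 = 2, a_5 = floor((23 + 22)/2) = 22.
  m_6 = 2*22 - 22 = 22, d_6 = (534 - 22^2)/2 = 50/2 = 25, a_6 = floor((23 + 22)/25) = 1.
  m_7 = 25*1 - 22 = 3, d_7 = (534 - 3^2)/25 = 525/25 = 21, a_7 = floor((23 + 3)/21) = 1.
  m_8 = 21*1 - 3 = 18, d_8 = (534 - 18^2)/21 = 210/21 = 10, a_8 = floor((23 + 18)/10) = 4.
  m_9 = 10*4 - 18 = 22, d_9 = (534 - 22^2)/10 = 50/10 = 5, a_9 = floor((23 + 22)/5) = 9.
  m_10 = 5*9 - 22 = 23, d_10 = (534 - 23^2)/5 = 5/5 = 1, a_10 = floor((23 + 23)/1) = 46.
  m_11 = 1*46 - 23 = 23, d_11 = (534 - 23^2)/1 = 5/1 = 5: (m_11, d_11) = (m_1, d_1) = (23, 5), so from here the quotients repeat a_1, ..., a_10; the period length is 10.
So sqrt(534) = [23; (9, 4, 1, 1, 22, 1, 1, 4, 9, 46)] with period length k = 10.
k is even, so the fundamental solution of x^2 - 534y^2 = 1 is (p_{k-1}, q_{k-1}) = (p_9, q_9); compute convergents through index 9.
Convergents (p_i = a_i*p_{i-1} + p_{i-2}, q_i = a_i*q_{i-1} + q_{i-2} with p_{-2}=0, p_{-1}=1, q_{-2}=1, q_{-1}=0):
  i=0: a_0=23, p_0 = 23*1 + 0 = 23, q_0 = 23*0 + 1 = 1.
  i=1: a_1=9, p_1 = 9*23 + 1 = 208, q_1 = 9*1 + 0 = 9.
  i=2: a_2=4, p_2 = 4*208 + 23 = 855, q_2 = 4*9 + 1 = 37.
  i=3: a_3=1, p_3 = 1*855 + 208 = 1063, q_3 = 1*37 + 9 = 46.
  i=4: a_4=1, p_4 = 1*1063 + 855 = 1918, q_4 = 1*46 + 37 = 83.
  i=5: a_5=22, p_5 = 22*1918 + 1063 = 43259, q_5 = 22*83 + 46 = 1872.
  i=6: a_6=1, p_6 = 1*43259 + 1918 = 45177, q_6 = 1*1872 + 83 = 1955.
  i=7: a_7=1, p_7 = 1*45177 + 43259 = 88436, q_7 = 1*1955 + 1872 = 3827.
  i=8: a_8=4, p_8 = 4*88436 + 45177 = 398921, q_8 = 4*3827 + 1955 = 17263.
  i=9: a_9=9, p_9 = 9*398921 + 88436 = 3678725, q_9 = 9*17263 + 3827 = 159194.
Check: 3678725^2 - 534*159194^2 = 13533017625625 - 13533017625624 = 1, so (x, y) = (3678725, 159194) solves the equation, and by the theorem it is the least positive solution.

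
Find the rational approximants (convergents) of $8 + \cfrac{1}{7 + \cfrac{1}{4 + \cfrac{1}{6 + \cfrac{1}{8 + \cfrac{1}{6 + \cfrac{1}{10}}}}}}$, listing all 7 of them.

Using the convergent recurrence p_i = a_i*p_{i-1} + p_{i-2}, q_i = a_i*q_{i-1} + q_{i-2} with p_{-2}=0, p_{-1}=1, q_{-2}=1, q_{-1}=0:
  i=0: a_0=8, p_0 = 8*1 + 0 = 8, q_0 = 8*0 + 1 = 1.
  i=1: a_1=7, p_1 = 7*8 + 1 = 57, q_1 = 7*1 + 0 = 7.
  i=2: a_2=4, p_2 = 4*57 + 8 = 236, q_2 = 4*7 + 1 = 29.
  i=3: a_3=6, p_3 = 6*236 + 57 = 1473, q_3 = 6*29 + 7 = 181.
  i=4: a_4=8, p_4 = 8*1473 + 236 = 12020, q_4 = 8*181 + 29 = 1477.
  i=5: a_5=6, p_5 = 6*12020 + 1473 = 73593, q_5 = 6*1477 + 181 = 9043.
  i=6: a_6=10, p_6 = 10*73593 + 12020 = 747950, q_6 = 10*9043 + 1477 = 91907.

8/1, 57/7, 236/29, 1473/181, 12020/1477, 73593/9043, 747950/91907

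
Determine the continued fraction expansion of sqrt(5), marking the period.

Write x_i = (sqrt(5) + m_i)/d_i with (m_0, d_0) = (0, 1). a_0 = floor(sqrt(5)) = 2, since 2^2 = 4 <= 5 < 9 = 3^2.
Iterate m_{i+1} = d_i*a_i - m_i, d_{i+1} = (5 - m_{i+1}^2)/d_i, a_{i+1} = floor((a_0 + m_{i+1})/d_{i+1}):
  m_1 = 1*2 - 0 = 2, d_1 = (5 - 2^2)/1 = 1/1 = 1, a_1 = floor((2 + 2)/1) = 4.
  m_2 = 1*4 - 2 = 2, d_2 = (5 - 2^2)/1 = 1/1 = 1: (m_2, d_2) = (m_1, d_1) = (2, 1), so from here the quotient a_1 repeats; the period length is 1.
Hence the expansion of sqrt(5) is a_0 = 2 followed by the repeating block 4 (period 1).

[2; (4)]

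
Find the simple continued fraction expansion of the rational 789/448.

Run the Euclidean algorithm on 789 and 448; the successive quotients are the partial quotients a_0, a_1, ... (each step inverts the fractional part left over by the previous one):
  789 = 1*448 + 341, so a_0 = 1.
  448 = 1*341 + 107, so a_1 = 1.
  341 = 3*107 + 20, so a_2 = 3.
  107 = 5*20 + 7, so a_3 = 5.
  20 = 2*7 + 6, so a_4 = 2.
  7 = 1*6 + 1, so a_5 = 1.
  6 = 6*1 + 0, so a_6 = 6.
The remainder reaches 0 after 7 divisions, so the expansion has 7 partial quotients, read off in order.

[1; 1, 3, 5, 2, 1, 6]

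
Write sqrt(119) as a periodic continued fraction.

[10; (1, 9, 1, 20)]

Write x_i = (sqrt(119) + m_i)/d_i with (m_0, d_0) = (0, 1). a_0 = floor(sqrt(119)) = 10, since 10^2 = 100 <= 119 < 121 = 11^2.
Iterate m_{i+1} = d_i*a_i - m_i, d_{i+1} = (119 - m_{i+1}^2)/d_i, a_{i+1} = floor((a_0 + m_{i+1})/d_{i+1}):
  m_1 = 1*10 - 0 = 10, d_1 = (119 - 10^2)/1 = 19/1 = 19, a_1 = floor((10 + 10)/19) = 1.
  m_2 = 19*1 - 10 = 9, d_2 = (119 - 9^2)/19 = 38/19 = 2, a_2 = floor((10 + 9)/2) = 9.
  m_3 = 2*9 - 9 = 9, d_3 = (119 - 9^2)/2 = 38/2 = 19, a_3 = floor((10 + 9)/19) = 1.
  m_4 = 19*1 - 9 = 10, d_4 = (119 - 10^2)/19 = 19/19 = 1, a_4 = floor((10 + 10)/1) = 20.
  m_5 = 1*20 - 10 = 10, d_5 = (119 - 10^2)/1 = 19/1 = 19: (m_5, d_5) = (m_1, d_1) = (10, 19), so from here the quotients repeat a_1, ..., a_4; the period length is 4.
Hence the expansion of sqrt(119) is a_0 = 10 followed by the repeating block 1, 9, 1, 20 (period 4).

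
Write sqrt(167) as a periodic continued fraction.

[12; (1, 11, 1, 24)]

Write x_i = (sqrt(167) + m_i)/d_i with (m_0, d_0) = (0, 1). a_0 = floor(sqrt(167)) = 12, since 12^2 = 144 <= 167 < 169 = 13^2.
Iterate m_{i+1} = d_i*a_i - m_i, d_{i+1} = (167 - m_{i+1}^2)/d_i, a_{i+1} = floor((a_0 + m_{i+1})/d_{i+1}):
  m_1 = 1*12 - 0 = 12, d_1 = (167 - 12^2)/1 = 23/1 = 23, a_1 = floor((12 + 12)/23) = 1.
  m_2 = 23*1 - 12 = 11, d_2 = (167 - 11^2)/23 = 46/23 = 2, a_2 = floor((12 + 11)/2) = 11.
  m_3 = 2*11 - 11 = 11, d_3 = (167 - 11^2)/2 = 46/2 = 23, a_3 = floor((12 + 11)/23) = 1.
  m_4 = 23*1 - 11 = 12, d_4 = (167 - 12^2)/23 = 23/23 = 1, a_4 = floor((12 + 12)/1) = 24.
  m_5 = 1*24 - 12 = 12, d_5 = (167 - 12^2)/1 = 23/1 = 23: (m_5, d_5) = (m_1, d_1) = (12, 23), so from here the quotients repeat a_1, ..., a_4; the period length is 4.
Hence the expansion of sqrt(167) is a_0 = 12 followed by the repeating block 1, 11, 1, 24 (period 4).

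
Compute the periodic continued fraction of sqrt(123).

[11; (11, 22)]

Write x_i = (sqrt(123) + m_i)/d_i with (m_0, d_0) = (0, 1). a_0 = floor(sqrt(123)) = 11, since 11^2 = 121 <= 123 < 144 = 12^2.
Iterate m_{i+1} = d_i*a_i - m_i, d_{i+1} = (123 - m_{i+1}^2)/d_i, a_{i+1} = floor((a_0 + m_{i+1})/d_{i+1}):
  m_1 = 1*11 - 0 = 11, d_1 = (123 - 11^2)/1 = 2/1 = 2, a_1 = floor((11 + 11)/2) = 11.
  m_2 = 2*11 - 11 = 11, d_2 = (123 - 11^2)/2 = 2/2 = 1, a_2 = floor((11 + 11)/1) = 22.
  m_3 = 1*22 - 11 = 11, d_3 = (123 - 11^2)/1 = 2/1 = 2: (m_3, d_3) = (m_1, d_1) = (11, 2), so from here the quotients repeat a_1, a_2; the period length is 2.
Hence the expansion of sqrt(123) is a_0 = 11 followed by the repeating block 11, 22 (period 2).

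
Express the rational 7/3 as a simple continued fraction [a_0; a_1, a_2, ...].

[2; 3]

Run the Euclidean algorithm on 7 and 3; the successive quotients are the partial quotients a_0, a_1, ... (each step inverts the fractional part left over by the previous one):
  7 = 2*3 + 1, so a_0 = 2.
  3 = 3*1 + 0, so a_1 = 3.
The remainder reaches 0 after 2 divisions, so the expansion has 2 partial quotients, read off in order.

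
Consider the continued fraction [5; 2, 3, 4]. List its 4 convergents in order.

5/1, 11/2, 38/7, 163/30

Using the convergent recurrence p_i = a_i*p_{i-1} + p_{i-2}, q_i = a_i*q_{i-1} + q_{i-2} with p_{-2}=0, p_{-1}=1, q_{-2}=1, q_{-1}=0:
  i=0: a_0=5, p_0 = 5*1 + 0 = 5, q_0 = 5*0 + 1 = 1.
  i=1: a_1=2, p_1 = 2*5 + 1 = 11, q_1 = 2*1 + 0 = 2.
  i=2: a_2=3, p_2 = 3*11 + 5 = 38, q_2 = 3*2 + 1 = 7.
  i=3: a_3=4, p_3 = 4*38 + 11 = 163, q_3 = 4*7 + 2 = 30.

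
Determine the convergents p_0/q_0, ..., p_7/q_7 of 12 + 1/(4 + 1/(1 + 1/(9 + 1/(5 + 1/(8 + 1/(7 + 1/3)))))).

Using the convergent recurrence p_i = a_i*p_{i-1} + p_{i-2}, q_i = a_i*q_{i-1} + q_{i-2} with p_{-2}=0, p_{-1}=1, q_{-2}=1, q_{-1}=0:
  i=0: a_0=12, p_0 = 12*1 + 0 = 12, q_0 = 12*0 + 1 = 1.
  i=1: a_1=4, p_1 = 4*12 + 1 = 49, q_1 = 4*1 + 0 = 4.
  i=2: a_2=1, p_2 = 1*49 + 12 = 61, q_2 = 1*4 + 1 = 5.
  i=3: a_3=9, p_3 = 9*61 + 49 = 598, q_3 = 9*5 + 4 = 49.
  i=4: a_4=5, p_4 = 5*598 + 61 = 3051, q_4 = 5*49 + 5 = 250.
  i=5: a_5=8, p_5 = 8*3051 + 598 = 25006, q_5 = 8*250 + 49 = 2049.
  i=6: a_6=7, p_6 = 7*25006 + 3051 = 178093, q_6 = 7*2049 + 250 = 14593.
  i=7: a_7=3, p_7 = 3*178093 + 25006 = 559285, q_7 = 3*14593 + 2049 = 45828.

12/1, 49/4, 61/5, 598/49, 3051/250, 25006/2049, 178093/14593, 559285/45828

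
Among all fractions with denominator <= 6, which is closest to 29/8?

Expand x = 29/8 as a continued fraction with the Euclidean algorithm:
  29 = 3*8 + 5, so a_0 = 3.
  8 = 1*5 + 3, so a_1 = 1.
  5 = 1*3 + 2, so a_2 = 1.
  3 = 1*2 + 1, so a_3 = 1.
  2 = 2*1 + 0, so a_4 = 2.
so x = [3; 1, 1, 1, 2].
Convergents (p_i = a_i*p_{i-1} + p_{i-2}, q_i = a_i*q_{i-1} + q_{i-2} with p_{-2}=0, p_{-1}=1, q_{-2}=1, q_{-1}=0), until the denominator exceeds 6:
  i=0: a_0=3, p_0 = 3*1 + 0 = 3, q_0 = 3*0 + 1 = 1.
  i=1: a_1=1, p_1 = 1*3 + 1 = 4, q_1 = 1*1 + 0 = 1.
  i=2: a_2=1, p_2 = 1*4 + 3 = 7, q_2 = 1*1 + 1 = 2.
  i=3: a_3=1, p_3 = 1*7 + 4 = 11, q_3 = 1*2 + 1 = 3.
  i=4: a_4=2, p_4 = 2*11 + 7 = 29, q_4 = 2*3 + 2 = 8.
q_4 = 8 > 6, so the last convergent with denominator <= 6 is p_3/q_3 = 11/3.
The closest fraction with denominator <= 6 is either p_3/q_3 or the intermediate fraction (k*p_3 + p_2)/(k*q_3 + q_2) with the largest k >= 1 whose denominator stays <= 6; these approach x as k grows, and every other convergent or intermediate fraction in range is farther away.
Largest k: floor((6 - q_2)/q_3) = floor((6 - 2)/3) = 1.
That gives (1*11 + 7)/(1*3 + 2) = 18/5.
Compare the errors: |x - 11/3| = |29*3 - 11*8|/(8*3) = 1/24, and |x - 18/5| = |29*5 - 18*8|/(8*5) = 1/40.
Cross-multiplying, 1*24 = 24 < 40 = 1*40, so 1/40 is smaller: the intermediate fraction 18/5 is closer to x than 11/3.

18/5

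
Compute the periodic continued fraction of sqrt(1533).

Write x_i = (sqrt(1533) + m_i)/d_i with (m_0, d_0) = (0, 1). a_0 = floor(sqrt(1533)) = 39, since 39^2 = 1521 <= 1533 < 1600 = 40^2.
Iterate m_{i+1} = d_i*a_i - m_i, d_{i+1} = (1533 - m_{i+1}^2)/d_i, a_{i+1} = floor((a_0 + m_{i+1})/d_{i+1}):
  m_1 = 1*39 - 0 = 39, d_1 = (1533 - 39^2)/1 = 12/1 = 12, a_1 = floor((39 + 39)/12) = 6.
  m_2 = 12*6 - 39 = 33, d_2 = (1533 - 33^2)/12 = 444/12 = 37, a_2 = floor((39 + 33)/37) = 1.
  m_3 = 37*1 - 33 = 4, d_3 = (1533 - 4^2)/37 = 1517/37 = 41, a_3 = floor((39 + 4)/41) = 1.
  m_4 = 41*1 - 4 = 37, d_4 = (1533 - 37^2)/41 = 164/41 = 4, a_4 = floor((39 + 37)/4) = 19.
  m_5 = 4*19 - 37 = 39, d_5 = (1533 - 39^2)/4 = 12/4 = 3, a_5 = floor((39 + 39)/3) = 26.
  m_6 = 3*26 - 39 = 39, d_6 = (1533 - 39^2)/3 = 12/3 = 4, a_6 = floor((39 + 39)/4) = 19.
  m_7 = 4*19 - 39 = 37, d_7 = (1533 - 37^2)/4 = 164/4 = 41, a_7 = floor((39 + 37)/41) = 1.
  m_8 = 41*1 - 37 = 4, d_8 = (1533 - 4^2)/41 = 1517/41 = 37, a_8 = floor((39 + 4)/37) = 1.
  m_9 = 37*1 - 4 = 33, d_9 = (1533 - 33^2)/37 = 444/37 = 12, a_9 = floor((39 + 33)/12) = 6.
  m_10 = 12*6 - 33 = 39, d_10 = (1533 - 39^2)/12 = 12/12 = 1, a_10 = floor((39 + 39)/1) = 78.
  m_11 = 1*78 - 39 = 39, d_11 = (1533 - 39^2)/1 = 12/1 = 12: (m_11, d_11) = (m_1, d_1) = (39, 12), so from here the quotients repeat a_1, ..., a_10; the period length is 10.
Hence the expansion of sqrt(1533) is a_0 = 39 followed by the repeating block 6, 1, 1, 19, 26, 19, 1, 1, 6, 78 (period 10).

[39; (6, 1, 1, 19, 26, 19, 1, 1, 6, 78)]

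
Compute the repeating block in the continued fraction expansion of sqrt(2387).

[48; (1, 5, 1, 96)]

Write x_i = (sqrt(2387) + m_i)/d_i with (m_0, d_0) = (0, 1). a_0 = floor(sqrt(2387)) = 48, since 48^2 = 2304 <= 2387 < 2401 = 49^2.
Iterate m_{i+1} = d_i*a_i - m_i, d_{i+1} = (2387 - m_{i+1}^2)/d_i, a_{i+1} = floor((a_0 + m_{i+1})/d_{i+1}):
  m_1 = 1*48 - 0 = 48, d_1 = (2387 - 48^2)/1 = 83/1 = 83, a_1 = floor((48 + 48)/83) = 1.
  m_2 = 83*1 - 48 = 35, d_2 = (2387 - 35^2)/83 = 1162/83 = 14, a_2 = floor((48 + 35)/14) = 5.
  m_3 = 14*5 - 35 = 35, d_3 = (2387 - 35^2)/14 = 1162/14 = 83, a_3 = floor((48 + 35)/83) = 1.
  m_4 = 83*1 - 35 = 48, d_4 = (2387 - 48^2)/83 = 83/83 = 1, a_4 = floor((48 + 48)/1) = 96.
  m_5 = 1*96 - 48 = 48, d_5 = (2387 - 48^2)/1 = 83/1 = 83: (m_5, d_5) = (m_1, d_1) = (48, 83), so from here the quotients repeat a_1, ..., a_4; the period length is 4.
Hence the expansion of sqrt(2387) is a_0 = 48 followed by the repeating block 1, 5, 1, 96 (period 4).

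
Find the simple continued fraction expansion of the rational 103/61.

Run the Euclidean algorithm on 103 and 61; the successive quotients are the partial quotients a_0, a_1, ... (each step inverts the fractional part left over by the previous one):
  103 = 1*61 + 42, so a_0 = 1.
  61 = 1*42 + 19, so a_1 = 1.
  42 = 2*19 + 4, so a_2 = 2.
  19 = 4*4 + 3, so a_3 = 4.
  4 = 1*3 + 1, so a_4 = 1.
  3 = 3*1 + 0, so a_5 = 3.
The remainder reaches 0 after 6 divisions, so the expansion has 6 partial quotients, read off in order.

[1; 1, 2, 4, 1, 3]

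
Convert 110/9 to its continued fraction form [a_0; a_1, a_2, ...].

Run the Euclidean algorithm on 110 and 9; the successive quotients are the partial quotients a_0, a_1, ... (each step inverts the fractional part left over by the previous one):
  110 = 12*9 + 2, so a_0 = 12.
  9 = 4*2 + 1, so a_1 = 4.
  2 = 2*1 + 0, so a_2 = 2.
The remainder reaches 0 after 3 divisions, so the expansion has 3 partial quotients, read off in order.

[12; 4, 2]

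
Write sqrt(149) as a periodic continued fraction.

Write x_i = (sqrt(149) + m_i)/d_i with (m_0, d_0) = (0, 1). a_0 = floor(sqrt(149)) = 12, since 12^2 = 144 <= 149 < 169 = 13^2.
Iterate m_{i+1} = d_i*a_i - m_i, d_{i+1} = (149 - m_{i+1}^2)/d_i, a_{i+1} = floor((a_0 + m_{i+1})/d_{i+1}):
  m_1 = 1*12 - 0 = 12, d_1 = (149 - 12^2)/1 = 5/1 = 5, a_1 = floor((12 + 12)/5) = 4.
  m_2 = 5*4 - 12 = 8, d_2 = (149 - 8^2)/5 = 85/5 = 17, a_2 = floor((12 + 8)/17) = 1.
  m_3 = 17*1 - 8 = 9, d_3 = (149 - 9^2)/17 = 68/17 = 4, a_3 = floor((12 + 9)/4) = 5.
  m_4 = 4*5 - 9 = 11, d_4 = (149 - 11^2)/4 = 28/4 = 7, a_4 = floor((12 + 11)/7) = 3.
  m_5 = 7*3 - 11 = 10, d_5 = (149 - 10^2)/7 = 49/7 = 7, a_5 = floor((12 + 10)/7) = 3.
  m_6 = 7*3 - 10 = 11, d_6 = (149 - 11^2)/7 = 28/7 = 4, a_6 = floor((12 + 11)/4) = 5.
  m_7 = 4*5 - 11 = 9, d_7 = (149 - 9^2)/4 = 68/4 = 17, a_7 = floor((12 + 9)/17) = 1.
  m_8 = 17*1 - 9 = 8, d_8 = (149 - 8^2)/17 = 85/17 = 5, a_8 = floor((12 + 8)/5) = 4.
  m_9 = 5*4 - 8 = 12, d_9 = (149 - 12^2)/5 = 5/5 = 1, a_9 = floor((12 + 12)/1) = 24.
  m_10 = 1*24 - 12 = 12, d_10 = (149 - 12^2)/1 = 5/1 = 5: (m_10, d_10) = (m_1, d_1) = (12, 5), so from here the quotients repeat a_1, ..., a_9; the period length is 9.
Hence the expansion of sqrt(149) is a_0 = 12 followed by the repeating block 4, 1, 5, 3, 3, 5, 1, 4, 24 (period 9).

[12; (4, 1, 5, 3, 3, 5, 1, 4, 24)]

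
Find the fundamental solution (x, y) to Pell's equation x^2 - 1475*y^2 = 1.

(x, y) = (561799, 14628)

First expand sqrt(1475) as a continued fraction. With x_i = (sqrt(1475) + m_i)/d_i and (m_0, d_0) = (0, 1): a_0 = floor(sqrt(1475)) = 38, since 38^2 = 1444 <= 1475 < 1521 = 39^2.
Iterate m_{i+1} = d_i*a_i - m_i, d_{i+1} = (1475 - m_{i+1}^2)/d_i, a_{i+1} = floor((a_0 + m_{i+1})/d_{i+1}):
  m_1 = 1*38 - 0 = 38, d_1 = (1475 - 38^2)/1 = 31/1 = 31, a_1 = floor((38 + 38)/31) = 2.
  m_2 = 31*2 - 38 = 24, d_2 = (1475 - 24^2)/31 = 899/31 = 29, a_2 = floor((38 + 24)/29) = 2.
  m_3 = 29*2 - 24 = 34, d_3 = (1475 - 34^2)/29 = 319/29 = 11, a_3 = floor((38 + 34)/11) = 6.
  m_4 = 11*6 - 34 = 32, d_4 = (1475 - 32^2)/11 = 451/11 = 41, a_4 = floor((38 + 32)/41) = 1.
  m_5 = 41*1 - 32 = 9, d_5 = (1475 - 9^2)/41 = 1394/41 = 34, a_5 = floor((38 + 9)/34) = 1.
  m_6 = 34*1 - 9 = 25, d_6 = (1475 - 25^2)/34 = 850/34 = 25, a_6 = floor((38 + 25)/25) = 2.
  m_7 = 25*2 - 25 = 25, d_7 = (1475 - 25^2)/25 = 850/25 = 34, a_7 = floor((38 + 25)/34) = 1.
  m_8 = 34*1 - 25 = 9, d_8 = (1475 - 9^2)/34 = 1394/34 = 41, a_8 = floor((38 + 9)/41) = 1.
  m_9 = 41*1 - 9 = 32, d_9 = (1475 - 32^2)/41 = 451/41 = 11, a_9 = floor((38 + 32)/11) = 6.
  m_10 = 11*6 - 32 = 34, d_10 = (1475 - 34^2)/11 = 319/11 = 29, a_10 = floor((38 + 34)/29) = 2.
  m_11 = 29*2 - 34 = 24, d_11 = (1475 - 24^2)/29 = 899/29 = 31, a_11 = floor((38 + 24)/31) = 2.
  m_12 = 31*2 - 24 = 38, d_12 = (1475 - 38^2)/31 = 31/31 = 1, a_12 = floor((38 + 38)/1) = 76.
  m_13 = 1*76 - 38 = 38, d_13 = (1475 - 38^2)/1 = 31/1 = 31: (m_13, d_13) = (m_1, d_1) = (38, 31), so from here the quotients repeat a_1, ..., a_12; the period length is 12.
So sqrt(1475) = [38; (2, 2, 6, 1, 1, 2, 1, 1, 6, 2, 2, 76)] with period length k = 12.
k is even, so the fundamental solution of x^2 - 1475y^2 = 1 is (p_{k-1}, q_{k-1}) = (p_11, q_11); compute convergents through index 11.
Convergents (p_i = a_i*p_{i-1} + p_{i-2}, q_i = a_i*q_{i-1} + q_{i-2} with p_{-2}=0, p_{-1}=1, q_{-2}=1, q_{-1}=0):
  i=0: a_0=38, p_0 = 38*1 + 0 = 38, q_0 = 38*0 + 1 = 1.
  i=1: a_1=2, p_1 = 2*38 + 1 = 77, q_1 = 2*1 + 0 = 2.
  i=2: a_2=2, p_2 = 2*77 + 38 = 192, q_2 = 2*2 + 1 = 5.
  i=3: a_3=6, p_3 = 6*192 + 77 = 1229, q_3 = 6*5 + 2 = 32.
  i=4: a_4=1, p_4 = 1*1229 + 192 = 1421, q_4 = 1*32 + 5 = 37.
  i=5: a_5=1, p_5 = 1*1421 + 1229 = 2650, q_5 = 1*37 + 32 = 69.
  i=6: a_6=2, p_6 = 2*2650 + 1421 = 6721, q_6 = 2*69 + 37 = 175.
  i=7: a_7=1, p_7 = 1*6721 + 2650 = 9371, q_7 = 1*175 + 69 = 244.
  i=8: a_8=1, p_8 = 1*9371 + 6721 = 16092, q_8 = 1*244 + 175 = 419.
  i=9: a_9=6, p_9 = 6*16092 + 9371 = 105923, q_9 = 6*419 + 244 = 2758.
  i=10: a_10=2, p_10 = 2*105923 + 16092 = 227938, q_10 = 2*2758 + 419 = 5935.
  i=11: a_11=2, p_11 = 2*227938 + 105923 = 561799, q_11 = 2*5935 + 2758 = 14628.
Check: 561799^2 - 1475*14628^2 = 315618116401 - 315618116400 = 1, so (x, y) = (561799, 14628) solves the equation, and by the theorem it is the least positive solution.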